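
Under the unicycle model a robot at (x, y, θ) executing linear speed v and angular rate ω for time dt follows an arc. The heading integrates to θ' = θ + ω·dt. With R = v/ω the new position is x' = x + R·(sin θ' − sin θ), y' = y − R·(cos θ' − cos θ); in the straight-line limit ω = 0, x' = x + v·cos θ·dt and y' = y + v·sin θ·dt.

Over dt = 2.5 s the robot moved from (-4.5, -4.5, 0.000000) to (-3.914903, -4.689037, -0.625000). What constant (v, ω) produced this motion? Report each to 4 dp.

v = 0.2500, ω = -0.2500

Δθ = -0.625000 − 0.000000 = -0.625000
ω = Δθ/dt = -0.625000/2.5 = -0.2500
R = Δx/(sin θ' − sin θ) = -1.0000
v = R·ω = -1.0000·-0.2500 = 0.2500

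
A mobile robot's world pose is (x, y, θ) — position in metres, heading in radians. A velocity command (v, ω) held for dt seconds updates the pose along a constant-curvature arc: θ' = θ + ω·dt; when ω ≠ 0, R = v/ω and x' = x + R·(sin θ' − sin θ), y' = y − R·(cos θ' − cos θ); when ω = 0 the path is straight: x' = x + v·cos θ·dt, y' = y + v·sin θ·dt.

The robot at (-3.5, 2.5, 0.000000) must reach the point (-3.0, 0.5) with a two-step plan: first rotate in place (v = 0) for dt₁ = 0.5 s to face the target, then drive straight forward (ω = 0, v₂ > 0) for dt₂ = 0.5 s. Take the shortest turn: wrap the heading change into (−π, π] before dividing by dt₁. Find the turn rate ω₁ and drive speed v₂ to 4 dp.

heading to target = atan2(0.5−2.5, -3−-3.5) = -1.3258
Δθ = wrap(-1.3258 − 0.0000) = -1.3258; ω₁ = Δθ/dt₁ = -2.6516
distance = √((-3−-3.5)² + (0.5−2.5)²) = 2.0616; v₂ = distance/dt₂ = 4.1231

ω₁ = -2.6516, v₂ = 4.1231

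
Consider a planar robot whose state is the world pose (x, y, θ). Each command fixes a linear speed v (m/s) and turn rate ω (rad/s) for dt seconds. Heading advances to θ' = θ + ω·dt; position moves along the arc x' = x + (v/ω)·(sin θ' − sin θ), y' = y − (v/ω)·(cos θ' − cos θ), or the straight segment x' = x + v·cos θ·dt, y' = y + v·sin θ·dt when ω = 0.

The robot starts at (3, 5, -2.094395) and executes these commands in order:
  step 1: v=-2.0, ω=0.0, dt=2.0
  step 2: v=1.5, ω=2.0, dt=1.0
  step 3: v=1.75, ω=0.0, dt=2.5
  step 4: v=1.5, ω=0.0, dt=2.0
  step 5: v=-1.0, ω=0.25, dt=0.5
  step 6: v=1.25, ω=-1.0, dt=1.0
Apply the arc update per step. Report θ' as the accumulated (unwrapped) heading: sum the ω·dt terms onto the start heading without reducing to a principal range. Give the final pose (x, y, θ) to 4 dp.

step 1: θ'=-2.0944 (straight) → pose (5.0000, 8.4641, -2.0944)
step 2: θ'=-0.0944 (R=0.7500) → pose (5.5788, 7.3424, -0.0944)
step 3: θ'=-0.0944 (straight) → pose (9.9344, 6.9301, -0.0944)
step 4: θ'=-0.0944 (straight) → pose (12.9210, 6.6473, -0.0944)
step 5: θ'=0.0306 (R=-4.0000) → pose (12.4216, 6.6632, 0.0306)
step 6: θ'=-0.9694 (R=-1.2500) → pose (13.4905, 6.1211, -0.9694)

(13.4905, 6.1211, -0.9694)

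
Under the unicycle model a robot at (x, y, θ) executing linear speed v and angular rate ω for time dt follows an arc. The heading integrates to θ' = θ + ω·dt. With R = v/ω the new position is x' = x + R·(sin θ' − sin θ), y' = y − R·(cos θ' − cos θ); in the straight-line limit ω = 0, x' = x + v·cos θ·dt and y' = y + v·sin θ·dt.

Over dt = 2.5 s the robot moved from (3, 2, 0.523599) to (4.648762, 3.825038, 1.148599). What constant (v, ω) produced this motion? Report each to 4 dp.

Δθ = 1.148599 − 0.523599 = 0.625000
ω = Δθ/dt = 0.625000/2.5 = 0.2500
R = −Δy/(cos θ' − cos θ) = 4.0000
v = R·ω = 4.0000·0.2500 = 1.0000

v = 1.0000, ω = 0.2500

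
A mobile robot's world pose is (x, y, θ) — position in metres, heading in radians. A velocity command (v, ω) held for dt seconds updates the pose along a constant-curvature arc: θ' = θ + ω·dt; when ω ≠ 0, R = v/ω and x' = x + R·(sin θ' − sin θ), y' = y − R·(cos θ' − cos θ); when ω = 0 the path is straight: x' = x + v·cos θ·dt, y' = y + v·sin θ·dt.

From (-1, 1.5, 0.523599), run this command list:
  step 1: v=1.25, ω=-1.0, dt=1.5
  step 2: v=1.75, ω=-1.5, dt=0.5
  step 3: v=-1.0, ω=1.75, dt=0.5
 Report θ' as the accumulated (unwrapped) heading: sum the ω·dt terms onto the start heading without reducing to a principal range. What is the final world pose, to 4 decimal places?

(0.7119, 0.7484, -0.8514)

step 1: θ'=-0.9764 (R=-1.2500) → pose (0.6606, 1.1175, -0.9764)
step 2: θ'=-1.7264 (R=-1.1667) → pose (0.8466, 0.2833, -1.7264)
step 3: θ'=-0.8514 (R=-0.5714) → pose (0.7119, 0.7484, -0.8514)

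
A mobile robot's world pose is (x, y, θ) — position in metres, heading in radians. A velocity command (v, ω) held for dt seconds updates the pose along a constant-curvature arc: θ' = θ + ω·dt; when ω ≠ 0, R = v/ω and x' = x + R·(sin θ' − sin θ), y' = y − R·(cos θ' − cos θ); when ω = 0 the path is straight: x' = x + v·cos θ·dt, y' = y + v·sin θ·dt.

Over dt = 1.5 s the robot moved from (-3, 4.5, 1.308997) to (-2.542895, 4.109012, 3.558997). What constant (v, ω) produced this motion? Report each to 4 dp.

v = -0.5000, ω = 1.5000

Δθ = 3.558997 − 1.308997 = 2.250000
ω = Δθ/dt = 2.250000/1.5 = 1.5000
R = Δx/(sin θ' − sin θ) = -0.3333
v = R·ω = -0.3333·1.5000 = -0.5000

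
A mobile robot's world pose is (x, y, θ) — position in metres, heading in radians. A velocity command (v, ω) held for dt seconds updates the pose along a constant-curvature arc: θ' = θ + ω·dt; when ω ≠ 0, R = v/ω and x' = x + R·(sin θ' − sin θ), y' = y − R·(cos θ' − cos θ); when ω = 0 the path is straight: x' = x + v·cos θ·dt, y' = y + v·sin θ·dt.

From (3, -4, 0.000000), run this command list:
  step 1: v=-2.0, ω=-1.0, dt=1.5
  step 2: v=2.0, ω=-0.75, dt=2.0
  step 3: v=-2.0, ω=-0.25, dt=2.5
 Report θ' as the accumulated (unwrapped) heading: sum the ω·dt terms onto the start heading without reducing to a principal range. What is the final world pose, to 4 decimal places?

(3.5687, -5.8067, -3.6250)

step 1: θ'=-1.5000 (R=2.0000) → pose (1.0050, -2.1415, -1.5000)
step 2: θ'=-3.0000 (R=-2.6667) → pose (-1.2787, -4.9701, -3.0000)
step 3: θ'=-3.6250 (R=8.0000) → pose (3.5687, -5.8067, -3.6250)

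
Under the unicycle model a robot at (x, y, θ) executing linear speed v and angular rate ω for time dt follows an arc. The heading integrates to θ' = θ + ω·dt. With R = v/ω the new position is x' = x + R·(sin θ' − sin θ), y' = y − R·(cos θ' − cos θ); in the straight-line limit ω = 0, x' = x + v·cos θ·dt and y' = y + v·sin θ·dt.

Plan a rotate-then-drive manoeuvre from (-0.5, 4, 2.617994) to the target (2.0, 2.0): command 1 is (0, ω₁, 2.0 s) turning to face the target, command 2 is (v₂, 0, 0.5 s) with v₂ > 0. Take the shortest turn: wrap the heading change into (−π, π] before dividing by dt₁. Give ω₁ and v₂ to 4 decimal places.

heading to target = atan2(2−4, 2−-0.5) = -0.6747
Δθ = wrap(-0.6747 − 2.6180) = 2.9905; ω₁ = Δθ/dt₁ = 1.4952
distance = √((2−-0.5)² + (2−4)²) = 3.2016; v₂ = distance/dt₂ = 6.4031

ω₁ = 1.4952, v₂ = 6.4031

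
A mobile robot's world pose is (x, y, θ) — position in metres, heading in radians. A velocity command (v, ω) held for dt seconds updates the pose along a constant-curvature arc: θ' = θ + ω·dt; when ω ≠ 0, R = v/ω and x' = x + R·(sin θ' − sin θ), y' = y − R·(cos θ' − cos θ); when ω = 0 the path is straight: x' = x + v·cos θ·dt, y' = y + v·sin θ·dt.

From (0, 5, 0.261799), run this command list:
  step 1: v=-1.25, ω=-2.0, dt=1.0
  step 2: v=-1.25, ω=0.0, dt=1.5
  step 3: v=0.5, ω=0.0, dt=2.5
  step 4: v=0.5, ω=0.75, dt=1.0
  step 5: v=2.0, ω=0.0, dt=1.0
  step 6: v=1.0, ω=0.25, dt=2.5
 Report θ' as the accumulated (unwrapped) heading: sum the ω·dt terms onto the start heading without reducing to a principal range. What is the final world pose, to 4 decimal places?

(2.4462, 2.6379, -0.3632)

step 1: θ'=-1.7382 (R=0.6250) → pose (-0.7780, 5.7078, -1.7382)
step 2: θ'=-1.7382 (straight) → pose (-0.4656, 7.5566, -1.7382)
step 3: θ'=-1.7382 (straight) → pose (-0.6739, 6.3241, -1.7382)
step 4: θ'=-0.9882 (R=0.6667) → pose (-0.5732, 5.8462, -0.9882)
step 5: θ'=-0.9882 (straight) → pose (0.5272, 4.1762, -0.9882)
step 6: θ'=-0.3632 (R=4.0000) → pose (2.4462, 2.6379, -0.3632)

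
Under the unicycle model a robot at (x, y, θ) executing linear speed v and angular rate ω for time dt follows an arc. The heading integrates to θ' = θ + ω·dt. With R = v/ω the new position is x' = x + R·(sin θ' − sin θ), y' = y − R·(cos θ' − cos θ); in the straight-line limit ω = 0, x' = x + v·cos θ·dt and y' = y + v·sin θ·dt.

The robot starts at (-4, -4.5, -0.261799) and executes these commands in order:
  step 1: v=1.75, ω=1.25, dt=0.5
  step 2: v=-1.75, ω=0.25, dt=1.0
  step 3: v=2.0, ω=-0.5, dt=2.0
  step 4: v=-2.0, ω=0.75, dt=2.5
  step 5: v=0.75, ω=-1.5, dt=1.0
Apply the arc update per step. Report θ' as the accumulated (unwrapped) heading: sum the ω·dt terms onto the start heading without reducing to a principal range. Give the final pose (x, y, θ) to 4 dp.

(-4.0303, -6.6327, -0.0118)

step 1: θ'=0.3632 (R=1.4000) → pose (-3.1403, -4.4564, 0.3632)
step 2: θ'=0.6132 (R=-7.0000) → pose (-4.6818, -5.2751, 0.6132)
step 3: θ'=-0.3868 (R=-4.0000) → pose (-0.8710, -4.8418, -0.3868)
step 4: θ'=1.4882 (R=-2.6667) → pose (-4.5345, -7.0915, 1.4882)
step 5: θ'=-0.0118 (R=-0.5000) → pose (-4.0303, -6.6327, -0.0118)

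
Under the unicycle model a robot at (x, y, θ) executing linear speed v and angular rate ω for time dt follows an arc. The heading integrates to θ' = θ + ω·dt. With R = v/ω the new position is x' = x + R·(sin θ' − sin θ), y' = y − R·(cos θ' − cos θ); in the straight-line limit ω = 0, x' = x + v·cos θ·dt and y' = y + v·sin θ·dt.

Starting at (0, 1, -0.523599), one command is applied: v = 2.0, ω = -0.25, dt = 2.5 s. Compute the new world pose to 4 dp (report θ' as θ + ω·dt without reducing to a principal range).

(3.2975, -2.6501, -1.1486)

θ' = -0.5236 + -0.25·2.5 = -1.1486
R = v/ω = 2.0/-0.25 = -8.0000
x' = 0 + -8.0000·(sin -1.1486 − sin -0.5236) = 3.2975
y' = 1 − -8.0000·(cos -1.1486 − cos -0.5236) = -2.6501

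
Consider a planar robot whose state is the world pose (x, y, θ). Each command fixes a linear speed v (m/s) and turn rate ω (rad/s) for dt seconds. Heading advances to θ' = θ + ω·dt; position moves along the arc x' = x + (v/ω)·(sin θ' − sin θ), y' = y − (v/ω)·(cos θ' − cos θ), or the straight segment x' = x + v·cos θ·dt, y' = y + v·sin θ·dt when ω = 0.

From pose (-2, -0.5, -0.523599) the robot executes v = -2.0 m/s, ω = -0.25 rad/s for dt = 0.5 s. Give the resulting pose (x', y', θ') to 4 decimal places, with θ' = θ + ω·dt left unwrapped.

θ' = -0.5236 + -0.25·0.5 = -0.6486
R = v/ω = -2.0/-0.25 = 8.0000
x' = -2 + 8.0000·(sin -0.6486 − sin -0.5236) = -2.8326
y' = -0.5 − 8.0000·(cos -0.6486 − cos -0.5236) = 0.0528

(-2.8326, 0.0528, -0.6486)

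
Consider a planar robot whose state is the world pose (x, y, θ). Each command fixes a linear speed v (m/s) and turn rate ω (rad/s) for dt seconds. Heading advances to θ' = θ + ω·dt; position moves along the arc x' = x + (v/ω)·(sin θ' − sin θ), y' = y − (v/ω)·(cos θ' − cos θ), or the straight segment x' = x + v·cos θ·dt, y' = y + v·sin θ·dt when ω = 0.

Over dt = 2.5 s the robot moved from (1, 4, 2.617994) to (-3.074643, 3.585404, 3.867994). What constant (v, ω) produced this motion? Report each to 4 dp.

Δθ = 3.867994 − 2.617994 = 1.250000
ω = Δθ/dt = 1.250000/2.5 = 0.5000
R = Δx/(sin θ' − sin θ) = 3.5000
v = R·ω = 3.5000·0.5000 = 1.7500

v = 1.7500, ω = 0.5000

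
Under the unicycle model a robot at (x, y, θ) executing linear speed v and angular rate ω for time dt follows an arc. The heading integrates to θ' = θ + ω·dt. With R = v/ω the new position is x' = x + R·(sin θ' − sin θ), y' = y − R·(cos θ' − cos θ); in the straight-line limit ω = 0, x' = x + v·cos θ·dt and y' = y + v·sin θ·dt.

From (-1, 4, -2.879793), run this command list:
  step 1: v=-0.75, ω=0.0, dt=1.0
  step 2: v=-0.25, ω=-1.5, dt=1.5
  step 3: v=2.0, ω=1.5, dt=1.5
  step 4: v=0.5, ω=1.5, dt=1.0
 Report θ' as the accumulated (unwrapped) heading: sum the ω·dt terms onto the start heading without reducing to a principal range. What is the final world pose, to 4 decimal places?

step 1: θ'=-2.8798 (straight) → pose (-0.2756, 4.1941, -2.8798)
step 2: θ'=-5.1298 (R=0.1667) → pose (-0.0801, 3.9656, -5.1298)
step 3: θ'=-2.8798 (R=1.3333) → pose (-1.6440, 5.7940, -2.8798)
step 4: θ'=-1.3798 (R=0.3333) → pose (-1.8850, 5.4087, -1.3798)

(-1.8850, 5.4087, -1.3798)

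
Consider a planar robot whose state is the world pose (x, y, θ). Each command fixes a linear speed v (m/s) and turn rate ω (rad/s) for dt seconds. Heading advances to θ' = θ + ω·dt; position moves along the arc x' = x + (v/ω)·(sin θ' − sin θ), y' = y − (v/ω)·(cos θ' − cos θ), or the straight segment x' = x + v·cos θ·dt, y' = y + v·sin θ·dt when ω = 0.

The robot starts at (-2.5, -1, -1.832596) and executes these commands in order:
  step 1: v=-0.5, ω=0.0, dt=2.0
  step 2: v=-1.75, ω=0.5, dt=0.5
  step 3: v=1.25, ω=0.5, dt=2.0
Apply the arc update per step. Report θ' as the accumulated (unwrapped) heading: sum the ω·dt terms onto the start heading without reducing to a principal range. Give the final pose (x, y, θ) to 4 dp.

(-0.9978, -1.2866, -0.5826)

step 1: θ'=-1.8326 (straight) → pose (-2.2412, -0.0341, -1.8326)
step 2: θ'=-1.5826 (R=-3.5000) → pose (-2.1222, 0.8305, -1.5826)
step 3: θ'=-0.5826 (R=2.5000) → pose (-0.9978, -1.2866, -0.5826)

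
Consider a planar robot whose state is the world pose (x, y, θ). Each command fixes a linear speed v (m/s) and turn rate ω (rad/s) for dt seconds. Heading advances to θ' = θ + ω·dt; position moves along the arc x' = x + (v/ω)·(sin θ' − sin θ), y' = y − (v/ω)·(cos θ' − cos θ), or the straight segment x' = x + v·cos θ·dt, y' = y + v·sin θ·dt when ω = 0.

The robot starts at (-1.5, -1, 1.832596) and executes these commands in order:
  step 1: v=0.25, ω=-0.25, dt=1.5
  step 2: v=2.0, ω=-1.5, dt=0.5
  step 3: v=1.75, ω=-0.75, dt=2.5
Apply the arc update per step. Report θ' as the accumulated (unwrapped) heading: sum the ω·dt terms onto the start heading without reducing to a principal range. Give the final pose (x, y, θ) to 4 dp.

step 1: θ'=1.4576 (R=-1.0000) → pose (-1.5277, -0.6282, 1.4576)
step 2: θ'=0.7076 (R=-1.3333) → pose (-1.0696, 0.2344, 0.7076)
step 3: θ'=-1.1674 (R=-2.3333) → pose (2.5932, -0.6228, -1.1674)

(2.5932, -0.6228, -1.1674)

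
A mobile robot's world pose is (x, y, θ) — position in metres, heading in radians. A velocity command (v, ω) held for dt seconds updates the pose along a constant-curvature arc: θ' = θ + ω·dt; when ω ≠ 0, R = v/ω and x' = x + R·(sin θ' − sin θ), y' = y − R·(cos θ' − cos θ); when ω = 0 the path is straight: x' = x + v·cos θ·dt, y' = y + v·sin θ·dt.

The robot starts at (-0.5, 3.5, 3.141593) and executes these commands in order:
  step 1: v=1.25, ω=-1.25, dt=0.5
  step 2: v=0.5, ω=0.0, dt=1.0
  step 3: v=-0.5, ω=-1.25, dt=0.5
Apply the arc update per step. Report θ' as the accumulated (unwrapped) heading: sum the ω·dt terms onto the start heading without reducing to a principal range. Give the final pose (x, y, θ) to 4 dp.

(-1.3450, 3.7833, 1.8916)

step 1: θ'=2.5166 (R=-1.0000) → pose (-1.0851, 3.6890, 2.5166)
step 2: θ'=2.5166 (straight) → pose (-1.4906, 3.9816, 2.5166)
step 3: θ'=1.8916 (R=0.4000) → pose (-1.3450, 3.7833, 1.8916)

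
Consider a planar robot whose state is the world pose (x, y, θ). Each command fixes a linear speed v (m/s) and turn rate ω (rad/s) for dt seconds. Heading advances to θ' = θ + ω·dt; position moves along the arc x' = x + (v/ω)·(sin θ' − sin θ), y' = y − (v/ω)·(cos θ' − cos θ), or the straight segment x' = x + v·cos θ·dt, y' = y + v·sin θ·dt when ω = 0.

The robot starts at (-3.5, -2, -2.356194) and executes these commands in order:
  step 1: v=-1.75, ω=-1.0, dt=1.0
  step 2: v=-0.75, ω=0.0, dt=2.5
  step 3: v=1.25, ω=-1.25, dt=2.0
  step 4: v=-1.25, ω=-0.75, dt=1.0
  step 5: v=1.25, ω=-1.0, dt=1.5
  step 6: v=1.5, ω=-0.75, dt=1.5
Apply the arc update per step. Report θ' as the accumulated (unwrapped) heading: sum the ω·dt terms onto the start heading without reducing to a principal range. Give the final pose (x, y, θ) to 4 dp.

step 1: θ'=-3.3562 (R=1.7500) → pose (-1.8899, -1.5276, -3.3562)
step 2: θ'=-3.3562 (straight) → pose (-0.0579, -1.9269, -3.3562)
step 3: θ'=-5.8562 (R=-1.0000) → pose (-0.2591, -0.0396, -5.8562)
step 4: θ'=-6.6062 (R=1.6667) → pose (-1.4783, -0.1030, -6.6062)
step 5: θ'=-8.1062 (R=-1.2500) → pose (-0.6647, -1.6003, -8.1062)
step 6: θ'=-9.2312 (R=-2.0000) → pose (-2.2166, -3.0639, -9.2312)

(-2.2166, -3.0639, -9.2312)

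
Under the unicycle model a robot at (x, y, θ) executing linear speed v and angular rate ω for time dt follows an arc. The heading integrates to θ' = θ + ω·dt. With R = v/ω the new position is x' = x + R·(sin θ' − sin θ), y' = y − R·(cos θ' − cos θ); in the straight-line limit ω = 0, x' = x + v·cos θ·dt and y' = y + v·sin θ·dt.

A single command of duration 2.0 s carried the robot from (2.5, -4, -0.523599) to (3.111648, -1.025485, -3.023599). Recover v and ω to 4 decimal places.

Δθ = -3.023599 − -0.523599 = -2.500000
ω = Δθ/dt = -2.500000/2.0 = -1.2500
R = −Δy/(cos θ' − cos θ) = 1.6000
v = R·ω = 1.6000·-1.2500 = -2.0000

v = -2.0000, ω = -1.2500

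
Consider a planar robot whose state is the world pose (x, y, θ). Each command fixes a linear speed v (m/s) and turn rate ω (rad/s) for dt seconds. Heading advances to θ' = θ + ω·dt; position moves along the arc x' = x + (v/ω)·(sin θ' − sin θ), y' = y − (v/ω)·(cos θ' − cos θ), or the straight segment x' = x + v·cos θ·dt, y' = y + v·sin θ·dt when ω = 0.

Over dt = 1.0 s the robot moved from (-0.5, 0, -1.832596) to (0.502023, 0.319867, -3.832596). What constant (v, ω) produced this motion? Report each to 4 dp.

v = -1.2500, ω = -2.0000

Δθ = -3.832596 − -1.832596 = -2.000000
ω = Δθ/dt = -2.000000/1.0 = -2.0000
R = Δx/(sin θ' − sin θ) = 0.6250
v = R·ω = 0.6250·-2.0000 = -1.2500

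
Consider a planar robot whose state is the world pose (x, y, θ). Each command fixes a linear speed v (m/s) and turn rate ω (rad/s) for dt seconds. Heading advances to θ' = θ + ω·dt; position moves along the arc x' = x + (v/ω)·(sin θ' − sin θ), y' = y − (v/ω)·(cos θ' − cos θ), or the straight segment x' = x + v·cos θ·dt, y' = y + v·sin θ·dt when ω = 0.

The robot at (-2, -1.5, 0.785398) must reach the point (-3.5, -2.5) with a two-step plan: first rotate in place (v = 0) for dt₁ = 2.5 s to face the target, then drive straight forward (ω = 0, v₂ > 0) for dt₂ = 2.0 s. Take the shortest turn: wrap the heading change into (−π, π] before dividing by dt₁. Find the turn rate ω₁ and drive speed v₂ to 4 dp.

ω₁ = 1.1777, v₂ = 0.9014

heading to target = atan2(-2.5−-1.5, -3.5−-2) = -2.5536
Δθ = wrap(-2.5536 − 0.7854) = 2.9442; ω₁ = Δθ/dt₁ = 1.1777
distance = √((-3.5−-2)² + (-2.5−-1.5)²) = 1.8028; v₂ = distance/dt₂ = 0.9014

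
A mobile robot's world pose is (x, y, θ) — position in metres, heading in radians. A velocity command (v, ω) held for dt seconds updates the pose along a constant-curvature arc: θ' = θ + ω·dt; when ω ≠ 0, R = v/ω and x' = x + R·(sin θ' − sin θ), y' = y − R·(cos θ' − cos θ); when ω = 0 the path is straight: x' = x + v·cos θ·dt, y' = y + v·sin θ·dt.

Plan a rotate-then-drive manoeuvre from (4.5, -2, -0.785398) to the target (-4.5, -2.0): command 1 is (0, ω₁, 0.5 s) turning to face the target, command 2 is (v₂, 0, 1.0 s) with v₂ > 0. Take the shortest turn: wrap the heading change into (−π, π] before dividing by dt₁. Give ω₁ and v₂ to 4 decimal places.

heading to target = atan2(-2−-2, -4.5−4.5) = 3.1416
Δθ = wrap(3.1416 − -0.7854) = -2.3562; ω₁ = Δθ/dt₁ = -4.7124
distance = √((-4.5−4.5)² + (-2−-2)²) = 9.0000; v₂ = distance/dt₂ = 9.0000

ω₁ = -4.7124, v₂ = 9.0000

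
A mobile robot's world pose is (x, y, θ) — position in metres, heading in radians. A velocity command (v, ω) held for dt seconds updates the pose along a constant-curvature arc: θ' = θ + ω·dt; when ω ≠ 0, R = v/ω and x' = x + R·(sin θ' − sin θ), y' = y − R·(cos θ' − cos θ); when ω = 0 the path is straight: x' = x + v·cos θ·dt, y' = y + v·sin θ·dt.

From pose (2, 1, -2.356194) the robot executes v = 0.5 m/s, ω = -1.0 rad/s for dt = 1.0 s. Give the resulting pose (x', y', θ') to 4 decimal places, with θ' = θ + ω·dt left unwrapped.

θ' = -2.3562 + -1.0·1.0 = -3.3562
R = v/ω = 0.5/-1.0 = -0.5000
x' = 2 + -0.5000·(sin -3.3562 − sin -2.3562) = 1.5400
y' = 1 − -0.5000·(cos -3.3562 − cos -2.3562) = 0.8650

(1.5400, 0.8650, -3.3562)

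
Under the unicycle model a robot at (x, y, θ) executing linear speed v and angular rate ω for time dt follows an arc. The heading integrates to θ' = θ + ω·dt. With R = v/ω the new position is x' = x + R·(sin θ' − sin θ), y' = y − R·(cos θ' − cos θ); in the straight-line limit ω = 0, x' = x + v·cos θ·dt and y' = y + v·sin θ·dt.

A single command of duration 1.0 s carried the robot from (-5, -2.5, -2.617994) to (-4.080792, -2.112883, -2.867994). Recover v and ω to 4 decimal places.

Δθ = -2.867994 − -2.617994 = -0.250000
ω = Δθ/dt = -0.250000/1.0 = -0.2500
R = Δx/(sin θ' − sin θ) = 4.0000
v = R·ω = 4.0000·-0.2500 = -1.0000

v = -1.0000, ω = -0.2500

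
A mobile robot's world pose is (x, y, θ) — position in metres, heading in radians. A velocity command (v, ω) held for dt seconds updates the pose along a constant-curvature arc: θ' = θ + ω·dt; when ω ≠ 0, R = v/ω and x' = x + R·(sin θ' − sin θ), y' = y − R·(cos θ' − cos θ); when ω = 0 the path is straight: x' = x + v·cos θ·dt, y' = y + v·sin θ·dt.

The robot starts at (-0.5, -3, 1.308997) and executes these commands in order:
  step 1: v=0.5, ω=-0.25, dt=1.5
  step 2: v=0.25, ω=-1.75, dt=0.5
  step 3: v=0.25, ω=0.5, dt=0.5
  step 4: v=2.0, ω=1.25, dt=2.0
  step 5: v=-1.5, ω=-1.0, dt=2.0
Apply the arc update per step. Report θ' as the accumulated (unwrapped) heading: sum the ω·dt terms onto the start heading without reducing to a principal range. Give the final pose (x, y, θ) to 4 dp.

(0.6843, -1.6645, 0.8090)

step 1: θ'=0.9340 (R=-2.0000) → pose (-0.1762, -2.3284, 0.9340)
step 2: θ'=0.0590 (R=-0.1429) → pose (-0.0697, -2.2707, 0.0590)
step 3: θ'=0.3090 (R=0.5000) → pose (0.0529, -2.2479, 0.3090)
step 4: θ'=2.8090 (R=1.6000) → pose (0.0887, 0.7886, 2.8090)
step 5: θ'=0.8090 (R=1.5000) → pose (0.6843, -1.6645, 0.8090)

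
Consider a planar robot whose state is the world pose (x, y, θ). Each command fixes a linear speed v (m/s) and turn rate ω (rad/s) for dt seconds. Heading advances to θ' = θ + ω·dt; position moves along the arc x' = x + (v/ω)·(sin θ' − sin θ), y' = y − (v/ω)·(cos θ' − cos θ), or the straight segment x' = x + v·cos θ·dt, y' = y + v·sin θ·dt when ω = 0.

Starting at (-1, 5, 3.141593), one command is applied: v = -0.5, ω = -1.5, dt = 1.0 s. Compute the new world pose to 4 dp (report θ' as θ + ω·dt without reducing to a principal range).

(-0.6675, 4.6902, 1.6416)

θ' = 3.1416 + -1.5·1.0 = 1.6416
R = v/ω = -0.5/-1.5 = 0.3333
x' = -1 + 0.3333·(sin 1.6416 − sin 3.1416) = -0.6675
y' = 5 − 0.3333·(cos 1.6416 − cos 3.1416) = 4.6902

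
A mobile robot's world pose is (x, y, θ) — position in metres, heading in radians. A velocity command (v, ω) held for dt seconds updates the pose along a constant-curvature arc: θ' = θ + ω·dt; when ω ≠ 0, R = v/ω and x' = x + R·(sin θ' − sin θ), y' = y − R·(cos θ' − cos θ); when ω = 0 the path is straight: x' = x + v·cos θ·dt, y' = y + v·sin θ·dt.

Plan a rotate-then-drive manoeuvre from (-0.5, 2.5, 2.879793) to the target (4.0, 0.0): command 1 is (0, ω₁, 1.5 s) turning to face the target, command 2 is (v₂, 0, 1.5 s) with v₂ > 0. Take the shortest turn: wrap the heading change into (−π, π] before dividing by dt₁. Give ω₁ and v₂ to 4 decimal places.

ω₁ = 1.9309, v₂ = 3.4319

heading to target = atan2(0−2.5, 4−-0.5) = -0.5071
Δθ = wrap(-0.5071 − 2.8798) = 2.8963; ω₁ = Δθ/dt₁ = 1.9309
distance = √((4−-0.5)² + (0−2.5)²) = 5.1478; v₂ = distance/dt₂ = 3.4319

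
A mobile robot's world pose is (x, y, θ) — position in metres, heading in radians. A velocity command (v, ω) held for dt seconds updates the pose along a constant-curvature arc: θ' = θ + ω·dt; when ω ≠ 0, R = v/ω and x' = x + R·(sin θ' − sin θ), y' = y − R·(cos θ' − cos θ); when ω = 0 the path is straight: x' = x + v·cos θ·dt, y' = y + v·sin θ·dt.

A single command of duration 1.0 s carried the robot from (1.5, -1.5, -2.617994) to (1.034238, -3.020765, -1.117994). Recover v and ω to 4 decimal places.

v = 1.7500, ω = 1.5000

Δθ = -1.117994 − -2.617994 = 1.500000
ω = Δθ/dt = 1.500000/1.0 = 1.5000
R = −Δy/(cos θ' − cos θ) = 1.1667
v = R·ω = 1.1667·1.5000 = 1.7500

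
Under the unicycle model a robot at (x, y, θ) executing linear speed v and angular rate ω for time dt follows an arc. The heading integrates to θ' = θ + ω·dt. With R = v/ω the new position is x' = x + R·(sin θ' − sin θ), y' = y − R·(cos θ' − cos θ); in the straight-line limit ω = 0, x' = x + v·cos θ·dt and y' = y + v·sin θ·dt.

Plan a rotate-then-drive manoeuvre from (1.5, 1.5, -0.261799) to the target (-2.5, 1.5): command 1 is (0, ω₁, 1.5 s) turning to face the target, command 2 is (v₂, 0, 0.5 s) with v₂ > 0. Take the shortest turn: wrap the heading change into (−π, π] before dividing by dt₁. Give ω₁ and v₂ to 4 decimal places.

heading to target = atan2(1.5−1.5, -2.5−1.5) = 3.1416
Δθ = wrap(3.1416 − -0.2618) = -2.8798; ω₁ = Δθ/dt₁ = -1.9199
distance = √((-2.5−1.5)² + (1.5−1.5)²) = 4.0000; v₂ = distance/dt₂ = 8.0000

ω₁ = -1.9199, v₂ = 8.0000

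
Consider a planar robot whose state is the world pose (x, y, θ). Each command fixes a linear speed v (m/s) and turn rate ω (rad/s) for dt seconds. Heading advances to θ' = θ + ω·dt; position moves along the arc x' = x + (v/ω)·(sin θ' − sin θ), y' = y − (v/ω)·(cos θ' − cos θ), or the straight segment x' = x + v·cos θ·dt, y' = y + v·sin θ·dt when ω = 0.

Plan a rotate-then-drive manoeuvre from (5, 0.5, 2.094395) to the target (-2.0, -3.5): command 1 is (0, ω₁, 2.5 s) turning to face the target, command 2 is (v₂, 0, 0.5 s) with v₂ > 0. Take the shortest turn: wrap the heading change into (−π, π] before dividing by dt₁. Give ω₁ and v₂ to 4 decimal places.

heading to target = atan2(-3.5−0.5, -2−5) = -2.6224
Δθ = wrap(-2.6224 − 2.0944) = 1.5663; ω₁ = Δθ/dt₁ = 0.6265
distance = √((-2−5)² + (-3.5−0.5)²) = 8.0623; v₂ = distance/dt₂ = 16.1245

ω₁ = 0.6265, v₂ = 16.1245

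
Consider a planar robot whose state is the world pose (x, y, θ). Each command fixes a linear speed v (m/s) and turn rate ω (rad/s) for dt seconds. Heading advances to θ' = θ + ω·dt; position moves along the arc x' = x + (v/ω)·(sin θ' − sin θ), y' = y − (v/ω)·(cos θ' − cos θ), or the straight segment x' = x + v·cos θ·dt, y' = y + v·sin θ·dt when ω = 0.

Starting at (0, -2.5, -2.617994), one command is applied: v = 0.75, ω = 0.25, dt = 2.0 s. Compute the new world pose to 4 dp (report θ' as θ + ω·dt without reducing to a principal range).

(-1.0620, -3.5372, -2.1180)

θ' = -2.6180 + 0.25·2.0 = -2.1180
R = v/ω = 0.75/0.25 = 3.0000
x' = 0 + 3.0000·(sin -2.1180 − sin -2.6180) = -1.0620
y' = -2.5 − 3.0000·(cos -2.1180 − cos -2.6180) = -3.5372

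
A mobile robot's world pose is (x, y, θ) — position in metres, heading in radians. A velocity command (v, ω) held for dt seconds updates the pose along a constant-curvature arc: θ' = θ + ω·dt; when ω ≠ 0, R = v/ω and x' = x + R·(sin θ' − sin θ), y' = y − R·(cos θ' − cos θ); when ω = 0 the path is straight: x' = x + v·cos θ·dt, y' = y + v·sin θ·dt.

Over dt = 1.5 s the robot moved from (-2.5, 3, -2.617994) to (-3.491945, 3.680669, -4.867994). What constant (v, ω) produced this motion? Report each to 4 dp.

v = 1.0000, ω = -1.5000

Δθ = -4.867994 − -2.617994 = -2.250000
ω = Δθ/dt = -2.250000/1.5 = -1.5000
R = Δx/(sin θ' − sin θ) = -0.6667
v = R·ω = -0.6667·-1.5000 = 1.0000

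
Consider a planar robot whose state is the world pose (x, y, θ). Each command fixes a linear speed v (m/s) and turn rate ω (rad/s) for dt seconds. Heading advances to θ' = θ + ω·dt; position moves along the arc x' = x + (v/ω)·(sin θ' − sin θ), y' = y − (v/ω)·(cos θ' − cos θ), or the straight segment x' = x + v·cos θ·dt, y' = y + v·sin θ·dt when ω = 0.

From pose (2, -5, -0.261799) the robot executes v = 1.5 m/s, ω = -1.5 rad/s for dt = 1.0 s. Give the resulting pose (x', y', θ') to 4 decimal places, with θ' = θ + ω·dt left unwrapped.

θ' = -0.2618 + -1.5·1.0 = -1.7618
R = v/ω = 1.5/-1.5 = -1.0000
x' = 2 + -1.0000·(sin -1.7618 − sin -0.2618) = 2.7230
y' = -5 − -1.0000·(cos -1.7618 − cos -0.2618) = -6.1558

(2.7230, -6.1558, -1.7618)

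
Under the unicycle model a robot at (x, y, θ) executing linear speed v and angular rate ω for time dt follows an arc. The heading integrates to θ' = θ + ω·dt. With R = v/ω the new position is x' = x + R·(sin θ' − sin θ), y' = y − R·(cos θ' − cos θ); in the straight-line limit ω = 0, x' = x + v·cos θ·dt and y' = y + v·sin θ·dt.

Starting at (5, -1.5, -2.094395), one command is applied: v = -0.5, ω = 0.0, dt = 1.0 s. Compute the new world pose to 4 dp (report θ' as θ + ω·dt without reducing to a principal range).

(5.2500, -1.0670, -2.0944)

θ' = -2.0944 + 0.0·1.0 = -2.0944
ω = 0 → straight: x' = 5 + -0.5·cos(-2.0944)·1.0 = 5.2500
y' = -1.5 + -0.5·sin(-2.0944)·1.0 = -1.0670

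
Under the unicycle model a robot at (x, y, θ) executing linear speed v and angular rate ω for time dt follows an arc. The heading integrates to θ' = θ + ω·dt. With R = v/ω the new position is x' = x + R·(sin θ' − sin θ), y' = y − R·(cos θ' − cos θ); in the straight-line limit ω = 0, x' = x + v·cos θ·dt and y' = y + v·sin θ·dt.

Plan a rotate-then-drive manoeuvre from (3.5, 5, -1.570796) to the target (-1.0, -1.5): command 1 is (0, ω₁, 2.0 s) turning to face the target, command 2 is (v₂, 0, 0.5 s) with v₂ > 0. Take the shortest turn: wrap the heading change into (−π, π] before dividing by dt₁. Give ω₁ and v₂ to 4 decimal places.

ω₁ = -0.3028, v₂ = 15.8114

heading to target = atan2(-1.5−5, -1−3.5) = -2.1763
Δθ = wrap(-2.1763 − -1.5708) = -0.6055; ω₁ = Δθ/dt₁ = -0.3028
distance = √((-1−3.5)² + (-1.5−5)²) = 7.9057; v₂ = distance/dt₂ = 15.8114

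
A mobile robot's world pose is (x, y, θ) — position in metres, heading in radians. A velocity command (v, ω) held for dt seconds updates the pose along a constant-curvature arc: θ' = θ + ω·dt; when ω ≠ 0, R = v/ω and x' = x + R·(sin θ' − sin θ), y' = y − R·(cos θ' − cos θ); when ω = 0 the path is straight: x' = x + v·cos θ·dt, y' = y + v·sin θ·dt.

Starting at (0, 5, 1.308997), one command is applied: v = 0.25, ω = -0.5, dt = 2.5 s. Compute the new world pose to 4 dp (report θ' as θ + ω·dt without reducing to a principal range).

(0.4535, 5.3697, 0.0590)

θ' = 1.3090 + -0.5·2.5 = 0.0590
R = v/ω = 0.25/-0.5 = -0.5000
x' = 0 + -0.5000·(sin 0.0590 − sin 1.3090) = 0.4535
y' = 5 − -0.5000·(cos 0.0590 − cos 1.3090) = 5.3697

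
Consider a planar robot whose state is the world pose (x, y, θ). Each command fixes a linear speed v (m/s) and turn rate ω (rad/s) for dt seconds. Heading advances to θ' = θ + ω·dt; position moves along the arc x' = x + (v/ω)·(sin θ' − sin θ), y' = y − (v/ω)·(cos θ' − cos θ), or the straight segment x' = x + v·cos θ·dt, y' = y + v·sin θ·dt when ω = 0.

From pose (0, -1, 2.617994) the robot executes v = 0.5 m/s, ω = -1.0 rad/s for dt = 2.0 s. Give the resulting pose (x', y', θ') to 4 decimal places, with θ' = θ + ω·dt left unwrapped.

(-0.0397, -0.1595, 0.6180)

θ' = 2.6180 + -1.0·2.0 = 0.6180
R = v/ω = 0.5/-1.0 = -0.5000
x' = 0 + -0.5000·(sin 0.6180 − sin 2.6180) = -0.0397
y' = -1 − -0.5000·(cos 0.6180 − cos 2.6180) = -0.1595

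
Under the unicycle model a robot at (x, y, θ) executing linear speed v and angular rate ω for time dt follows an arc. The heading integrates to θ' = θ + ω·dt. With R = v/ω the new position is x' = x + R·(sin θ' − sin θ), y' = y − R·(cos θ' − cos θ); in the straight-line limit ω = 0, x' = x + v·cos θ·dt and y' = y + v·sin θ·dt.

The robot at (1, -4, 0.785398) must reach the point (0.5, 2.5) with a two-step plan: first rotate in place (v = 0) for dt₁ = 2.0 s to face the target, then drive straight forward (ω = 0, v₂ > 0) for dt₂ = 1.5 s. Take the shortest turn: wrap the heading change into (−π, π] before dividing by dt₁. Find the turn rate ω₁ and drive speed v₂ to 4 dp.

heading to target = atan2(2.5−-4, 0.5−1) = 1.6476
Δθ = wrap(1.6476 − 0.7854) = 0.8622; ω₁ = Δθ/dt₁ = 0.4311
distance = √((0.5−1)² + (2.5−-4)²) = 6.5192; v₂ = distance/dt₂ = 4.3461

ω₁ = 0.4311, v₂ = 4.3461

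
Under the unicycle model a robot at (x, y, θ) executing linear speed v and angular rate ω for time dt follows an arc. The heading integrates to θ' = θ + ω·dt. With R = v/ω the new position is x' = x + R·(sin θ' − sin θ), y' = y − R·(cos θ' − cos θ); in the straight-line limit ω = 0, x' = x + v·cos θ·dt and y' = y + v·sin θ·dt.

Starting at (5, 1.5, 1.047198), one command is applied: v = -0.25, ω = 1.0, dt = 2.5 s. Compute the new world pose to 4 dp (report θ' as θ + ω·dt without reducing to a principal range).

θ' = 1.0472 + 1.0·2.5 = 3.5472
R = v/ω = -0.25/1.0 = -0.2500
x' = 5 + -0.2500·(sin 3.5472 − sin 1.0472) = 5.3152
y' = 1.5 − -0.2500·(cos 3.5472 − cos 1.0472) = 1.1453

(5.3152, 1.1453, 3.5472)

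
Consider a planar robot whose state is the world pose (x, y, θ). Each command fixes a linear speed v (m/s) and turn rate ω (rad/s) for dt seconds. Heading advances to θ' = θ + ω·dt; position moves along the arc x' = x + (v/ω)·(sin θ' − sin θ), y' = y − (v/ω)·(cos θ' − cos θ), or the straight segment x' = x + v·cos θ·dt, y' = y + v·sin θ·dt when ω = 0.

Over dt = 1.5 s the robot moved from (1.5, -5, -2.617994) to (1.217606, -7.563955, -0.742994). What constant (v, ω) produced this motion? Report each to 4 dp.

Δθ = -0.742994 − -2.617994 = 1.875000
ω = Δθ/dt = 1.875000/1.5 = 1.2500
R = −Δy/(cos θ' − cos θ) = 1.6000
v = R·ω = 1.6000·1.2500 = 2.0000

v = 2.0000, ω = 1.2500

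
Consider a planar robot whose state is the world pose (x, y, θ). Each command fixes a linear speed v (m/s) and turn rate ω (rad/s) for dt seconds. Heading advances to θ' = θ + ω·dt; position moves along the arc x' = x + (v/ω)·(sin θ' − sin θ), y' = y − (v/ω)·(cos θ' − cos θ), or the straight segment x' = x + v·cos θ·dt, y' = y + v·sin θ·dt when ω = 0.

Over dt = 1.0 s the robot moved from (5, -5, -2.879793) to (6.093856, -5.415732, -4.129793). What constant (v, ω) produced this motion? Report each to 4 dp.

Δθ = -4.129793 − -2.879793 = -1.250000
ω = Δθ/dt = -1.250000/1.0 = -1.2500
R = Δx/(sin θ' − sin θ) = 1.0000
v = R·ω = 1.0000·-1.2500 = -1.2500

v = -1.2500, ω = -1.2500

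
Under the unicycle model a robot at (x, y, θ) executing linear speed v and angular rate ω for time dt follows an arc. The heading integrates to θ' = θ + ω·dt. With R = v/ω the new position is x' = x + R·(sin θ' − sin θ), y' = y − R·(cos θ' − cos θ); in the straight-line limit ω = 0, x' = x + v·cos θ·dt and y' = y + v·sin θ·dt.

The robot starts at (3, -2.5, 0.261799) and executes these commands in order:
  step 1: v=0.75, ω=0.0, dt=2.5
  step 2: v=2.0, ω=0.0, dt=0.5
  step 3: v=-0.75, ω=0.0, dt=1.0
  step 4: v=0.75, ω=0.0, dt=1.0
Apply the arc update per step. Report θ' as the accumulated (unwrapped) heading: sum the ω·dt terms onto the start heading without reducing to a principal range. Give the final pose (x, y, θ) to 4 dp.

(5.7770, -1.7559, 0.2618)

step 1: θ'=0.2618 (straight) → pose (4.8111, -2.0147, 0.2618)
step 2: θ'=0.2618 (straight) → pose (5.7770, -1.7559, 0.2618)
step 3: θ'=0.2618 (straight) → pose (5.0526, -1.9500, 0.2618)
step 4: θ'=0.2618 (straight) → pose (5.7770, -1.7559, 0.2618)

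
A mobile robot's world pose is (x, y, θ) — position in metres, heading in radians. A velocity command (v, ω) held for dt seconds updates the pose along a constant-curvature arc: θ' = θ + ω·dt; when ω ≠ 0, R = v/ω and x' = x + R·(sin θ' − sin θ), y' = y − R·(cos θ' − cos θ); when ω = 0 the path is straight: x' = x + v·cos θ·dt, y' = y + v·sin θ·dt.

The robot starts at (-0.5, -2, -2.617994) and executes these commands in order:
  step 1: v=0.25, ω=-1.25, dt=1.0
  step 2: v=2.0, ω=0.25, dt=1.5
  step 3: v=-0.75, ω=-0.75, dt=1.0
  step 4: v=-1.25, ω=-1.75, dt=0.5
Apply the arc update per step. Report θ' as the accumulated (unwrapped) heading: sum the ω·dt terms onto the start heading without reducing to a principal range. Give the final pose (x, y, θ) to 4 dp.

step 1: θ'=-3.8680 (R=-0.2000) → pose (-0.7328, -1.9763, -3.8680)
step 2: θ'=-3.4930 (R=8.0000) → pose (-3.2926, -0.4457, -3.4930)
step 3: θ'=-4.2430 (R=1.0000) → pose (-2.7450, -0.9323, -4.2430)
step 4: θ'=-5.1180 (R=0.7143) → pose (-2.7257, -1.5372, -5.1180)

(-2.7257, -1.5372, -5.1180)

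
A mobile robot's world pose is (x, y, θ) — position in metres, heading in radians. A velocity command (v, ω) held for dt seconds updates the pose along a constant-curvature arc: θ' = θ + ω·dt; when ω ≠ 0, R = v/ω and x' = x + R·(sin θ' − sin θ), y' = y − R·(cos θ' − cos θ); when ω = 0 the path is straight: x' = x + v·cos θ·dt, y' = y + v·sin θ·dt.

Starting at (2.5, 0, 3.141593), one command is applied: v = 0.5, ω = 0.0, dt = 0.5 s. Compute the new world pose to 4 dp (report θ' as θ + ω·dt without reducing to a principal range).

θ' = 3.1416 + 0.0·0.5 = 3.1416
ω = 0 → straight: x' = 2.5 + 0.5·cos(3.1416)·0.5 = 2.2500
y' = 0 + 0.5·sin(3.1416)·0.5 = 0.0000

(2.2500, 0.0000, 3.1416)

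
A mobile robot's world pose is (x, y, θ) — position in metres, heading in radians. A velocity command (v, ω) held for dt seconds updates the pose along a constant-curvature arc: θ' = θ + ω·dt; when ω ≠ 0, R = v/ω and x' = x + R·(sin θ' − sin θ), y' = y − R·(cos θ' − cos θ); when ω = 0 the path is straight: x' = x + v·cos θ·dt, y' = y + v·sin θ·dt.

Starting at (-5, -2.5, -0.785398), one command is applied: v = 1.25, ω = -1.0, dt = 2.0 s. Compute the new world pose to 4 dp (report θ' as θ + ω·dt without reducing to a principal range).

θ' = -0.7854 + -1.0·2.0 = -2.7854
R = v/ω = 1.25/-1.0 = -1.2500
x' = -5 + -1.2500·(sin -2.7854 − sin -0.7854) = -5.4480
y' = -2.5 − -1.2500·(cos -2.7854 − cos -0.7854) = -4.5554

(-5.4480, -4.5554, -2.7854)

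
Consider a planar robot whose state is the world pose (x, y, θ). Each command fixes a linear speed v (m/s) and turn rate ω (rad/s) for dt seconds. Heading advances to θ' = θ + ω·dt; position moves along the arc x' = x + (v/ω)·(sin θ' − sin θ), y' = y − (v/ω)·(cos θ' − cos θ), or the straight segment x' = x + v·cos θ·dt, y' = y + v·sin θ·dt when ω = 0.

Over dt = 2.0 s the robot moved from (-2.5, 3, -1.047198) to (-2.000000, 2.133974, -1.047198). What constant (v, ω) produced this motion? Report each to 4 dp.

Δθ = -1.047198 − -1.047198 = 0.000000
ω = Δθ/dt = 0.000000/2.0 = 0.0000
ω = 0 → v = (Δx·cos θ + Δy·sin θ)/dt = 0.5000

v = 0.5000, ω = 0.0000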